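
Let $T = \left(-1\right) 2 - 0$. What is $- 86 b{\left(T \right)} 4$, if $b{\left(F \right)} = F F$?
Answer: $-1376$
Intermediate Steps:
$T = -2$ ($T = -2 + 0 = -2$)
$b{\left(F \right)} = F^{2}$
$- 86 b{\left(T \right)} 4 = - 86 \left(-2\right)^{2} \cdot 4 = - 86 \cdot 4 \cdot 4 = \left(-86\right) 16 = -1376$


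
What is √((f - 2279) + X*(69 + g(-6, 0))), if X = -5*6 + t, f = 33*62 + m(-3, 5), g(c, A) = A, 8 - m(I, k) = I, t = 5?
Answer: I*√1947 ≈ 44.125*I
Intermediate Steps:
m(I, k) = 8 - I
f = 2057 (f = 33*62 + (8 - 1*(-3)) = 2046 + (8 + 3) = 2046 + 11 = 2057)
X = -25 (X = -5*6 + 5 = -30 + 5 = -25)
√((f - 2279) + X*(69 + g(-6, 0))) = √((2057 - 2279) - 25*(69 + 0)) = √(-222 - 25*69) = √(-222 - 1725) = √(-1947) = I*√1947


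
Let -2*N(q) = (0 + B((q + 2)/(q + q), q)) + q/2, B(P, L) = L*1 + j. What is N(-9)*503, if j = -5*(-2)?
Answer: 3521/4 ≈ 880.25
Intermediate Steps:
j = 10
B(P, L) = 10 + L (B(P, L) = L*1 + 10 = L + 10 = 10 + L)
N(q) = -5 - 3*q/4 (N(q) = -((0 + (10 + q)) + q/2)/2 = -((10 + q) + q*(½))/2 = -((10 + q) + q/2)/2 = -(10 + 3*q/2)/2 = -5 - 3*q/4)
N(-9)*503 = (-5 - ¾*(-9))*503 = (-5 + 27/4)*503 = (7/4)*503 = 3521/4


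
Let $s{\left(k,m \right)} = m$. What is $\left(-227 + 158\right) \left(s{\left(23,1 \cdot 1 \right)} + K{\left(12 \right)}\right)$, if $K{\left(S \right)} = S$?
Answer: $-897$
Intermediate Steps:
$\left(-227 + 158\right) \left(s{\left(23,1 \cdot 1 \right)} + K{\left(12 \right)}\right) = \left(-227 + 158\right) \left(1 \cdot 1 + 12\right) = - 69 \left(1 + 12\right) = \left(-69\right) 13 = -897$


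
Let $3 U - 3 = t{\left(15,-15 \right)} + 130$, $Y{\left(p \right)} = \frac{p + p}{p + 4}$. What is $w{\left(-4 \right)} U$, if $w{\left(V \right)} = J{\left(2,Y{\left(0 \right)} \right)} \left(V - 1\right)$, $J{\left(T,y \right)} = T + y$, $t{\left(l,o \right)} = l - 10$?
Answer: $-460$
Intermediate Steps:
$t{\left(l,o \right)} = -10 + l$
$Y{\left(p \right)} = \frac{2 p}{4 + p}$
$w{\left(V \right)} = -2 + 2 V$ ($w{\left(V \right)} = \left(2 + 2 \cdot 0 \frac{1}{4 + 0}\right) \left(V - 1\right) = \left(2 + 2 \cdot 0 \cdot \frac{1}{4}\right) \left(-1 + V\right) = \left(2 + 0\right) \left(-1 + V\right) = 2 \left(-1 + V\right) = -2 + 2 V$)
$U = 46$ ($U = 1 + \frac{\left(-10 + 15\right) + 130}{3} = 1 + \frac{5 + 130}{3} = 1 + \frac{1}{3} \cdot 135 = 1 + 45 = 46$)
$w{\left(-4 \right)} U = \left(-2 + 2 \left(-4\right)\right) 46 = \left(-2 - 8\right) 46 = \left(-10\right) 46 = -460$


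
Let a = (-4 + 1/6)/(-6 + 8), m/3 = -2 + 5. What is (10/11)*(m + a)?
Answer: 425/66 ≈ 6.4394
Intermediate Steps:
m = 9 (m = 3*(-2 + 5) = 3*3 = 9)
a = -23/12 (a = (-4 + ⅙)/2 = -23/6*½ = -23/12 ≈ -1.9167)
(10/11)*(m + a) = (10/11)*(9 - 23/12) = (10*(1/11))*(85/12) = (10/11)*(85/12) = 425/66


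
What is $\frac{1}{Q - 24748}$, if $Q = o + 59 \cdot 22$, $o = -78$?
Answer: $- \frac{1}{23528} \approx -4.2503 \cdot 10^{-5}$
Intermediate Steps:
$Q = 1220$ ($Q = -78 + 59 \cdot 22 = -78 + 1298 = 1220$)
$\frac{1}{Q - 24748} = \frac{1}{1220 - 24748} = \frac{1}{-23528} = - \frac{1}{23528}$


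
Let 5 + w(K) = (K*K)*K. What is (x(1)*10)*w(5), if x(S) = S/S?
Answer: 1200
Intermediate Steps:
x(S) = 1
w(K) = -5 + K³ (w(K) = -5 + (K*K)*K = -5 + K²*K = -5 + K³)
(x(1)*10)*w(5) = (1*10)*(-5 + 5³) = 10*(-5 + 125) = 10*120 = 1200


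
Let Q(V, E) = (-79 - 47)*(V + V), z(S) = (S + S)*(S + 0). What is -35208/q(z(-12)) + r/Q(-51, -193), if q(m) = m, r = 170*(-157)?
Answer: -93991/756 ≈ -124.33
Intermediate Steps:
r = -26690
z(S) = 2*S² (z(S) = (2*S)*S = 2*S²)
Q(V, E) = -252*V
-35208/q(z(-12)) + r/Q(-51, -193) = -35208/(2*(-12)²) - 26690/((-252*(-51))) = -35208/(2*144) - 26690/12852 = -35208/288 - 26690*1/12852 = -35208*1/288 - 785/378 = -489/4 - 785/378 = -93991/756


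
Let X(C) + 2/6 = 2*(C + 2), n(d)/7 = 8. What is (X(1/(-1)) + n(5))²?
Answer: 29929/9 ≈ 3325.4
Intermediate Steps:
n(d) = 56 (n(d) = 7*8 = 56)
X(C) = 11/3 + 2*C (X(C) = -⅓ + 2*(C + 2) = -⅓ + 2*(2 + C) = -⅓ + (4 + 2*C) = 11/3 + 2*C)
(X(1/(-1)) + n(5))² = ((11/3 + 2/(-1)) + 56)² = ((11/3 + 2*(-1)) + 56)² = ((11/3 - 2) + 56)² = (5/3 + 56)² = (173/3)² = 29929/9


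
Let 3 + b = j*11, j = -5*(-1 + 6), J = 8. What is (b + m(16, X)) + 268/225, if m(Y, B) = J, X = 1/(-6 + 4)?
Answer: -60482/225 ≈ -268.81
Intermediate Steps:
X = -1/2 (X = 1/(-2) = -1/2 ≈ -0.50000)
m(Y, B) = 8
j = -25 (j = -5*5 = -25)
b = -278 (b = -3 - 25*11 = -3 - 275 = -278)
(b + m(16, X)) + 268/225 = (-278 + 8) + 268/225 = -270 + 268*(1/225) = -270 + 268/225 = -60482/225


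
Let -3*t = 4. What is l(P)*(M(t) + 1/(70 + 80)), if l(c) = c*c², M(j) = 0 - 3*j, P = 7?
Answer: 206143/150 ≈ 1374.3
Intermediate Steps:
t = -4/3 (t = -⅓*4 = -4/3 ≈ -1.3333)
M(j) = -3*j
l(c) = c³
l(P)*(M(t) + 1/(70 + 80)) = 7³*(-3*(-4/3) + 1/(70 + 80)) = 343*(4 + 1/150) = 343*(601/150) = 206143/150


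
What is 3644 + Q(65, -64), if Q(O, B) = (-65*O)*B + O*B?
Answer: 269884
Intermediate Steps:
Q(O, B) = -64*B*O (Q(O, B) = -65*B*O + B*O = -64*B*O)
3644 + Q(65, -64) = 3644 - 64*(-64)*65 = 3644 + 266240 = 269884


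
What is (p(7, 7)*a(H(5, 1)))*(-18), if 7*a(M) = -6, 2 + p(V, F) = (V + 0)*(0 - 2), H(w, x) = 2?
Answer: -1728/7 ≈ -246.86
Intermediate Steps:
p(V, F) = -2 - 2*V (p(V, F) = -2 + (V + 0)*(0 - 2) = -2 + V*(-2) = -2 - 2*V)
a(M) = -6/7 (a(M) = (1/7)*(-6) = -6/7)
(p(7, 7)*a(H(5, 1)))*(-18) = ((-2 - 2*7)*(-6/7))*(-18) = ((-2 - 14)*(-6/7))*(-18) = -16*(-6/7)*(-18) = (96/7)*(-18) = -1728/7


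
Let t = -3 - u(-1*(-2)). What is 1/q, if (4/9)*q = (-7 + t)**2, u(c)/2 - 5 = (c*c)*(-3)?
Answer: 1/36 ≈ 0.027778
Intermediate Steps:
u(c) = 10 - 6*c**2 (u(c) = 10 + 2*((c*c)*(-3)) = 10 + 2*(c**2*(-3)) = 10 + 2*(-3*c**2) = 10 - 6*c**2)
t = 11 (t = -3 - (10 - 6*(-1*(-2))**2) = -3 - (10 - 6*2**2) = -3 - (10 - 6*4) = -3 - (10 - 24) = -3 - 1*(-14) = -3 + 14 = 11)
q = 36 (q = 9*(-7 + 11)**2/4 = (9/4)*4**2 = (9/4)*16 = 36)
1/q = 1/36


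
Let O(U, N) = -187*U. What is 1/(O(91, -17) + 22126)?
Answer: 1/5109 ≈ 0.00019573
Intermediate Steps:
1/(O(91, -17) + 22126) = 1/(-187*91 + 22126) = 1/(-17017 + 22126) = 1/5109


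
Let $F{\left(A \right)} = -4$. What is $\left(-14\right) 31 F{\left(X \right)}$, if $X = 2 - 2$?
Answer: $1736$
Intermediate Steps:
$X = 0$ ($X = 2 - 2 = 0$)
$\left(-14\right) 31 F{\left(X \right)} = \left(-14\right) 31 \left(-4\right) = \left(-434\right) \left(-4\right) = 1736$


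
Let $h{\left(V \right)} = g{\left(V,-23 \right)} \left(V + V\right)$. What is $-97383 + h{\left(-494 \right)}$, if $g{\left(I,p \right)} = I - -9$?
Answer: $381797$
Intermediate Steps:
$g{\left(I,p \right)} = 9 + I$ ($g{\left(I,p \right)} = I + 9 = 9 + I$)
$h{\left(V \right)} = 2 V \left(9 + V\right)$ ($h{\left(V \right)} = \left(9 + V\right) \left(V + V\right) = \left(9 + V\right) 2 V = 2 V \left(9 + V\right)$)
$-97383 + h{\left(-494 \right)} = -97383 + 2 \left(-494\right) \left(9 - 494\right) = -97383 + 2 \left(-494\right) \left(-485\right) = -97383 + 479180 = 381797$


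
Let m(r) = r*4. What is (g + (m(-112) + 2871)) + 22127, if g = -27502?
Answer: -2952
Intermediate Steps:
m(r) = 4*r
(g + (m(-112) + 2871)) + 22127 = (-27502 + (4*(-112) + 2871)) + 22127 = (-27502 + (-448 + 2871)) + 22127 = (-27502 + 2423) + 22127 = -25079 + 22127 = -2952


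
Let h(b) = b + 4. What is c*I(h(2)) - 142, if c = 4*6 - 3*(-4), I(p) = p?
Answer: 74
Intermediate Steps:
h(b) = 4 + b
c = 36 (c = 24 + 12 = 36)
c*I(h(2)) - 142 = 36*(4 + 2) - 142 = 36*6 - 142 = 216 - 142 = 74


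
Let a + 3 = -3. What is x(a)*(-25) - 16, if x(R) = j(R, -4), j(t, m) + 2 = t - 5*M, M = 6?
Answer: 934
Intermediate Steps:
a = -6 (a = -3 - 3 = -6)
j(t, m) = -32 + t (j(t, m) = -2 + (t - 5*6) = -2 + (t - 30) = -2 + (-30 + t) = -32 + t)
x(R) = -32 + R
x(a)*(-25) - 16 = (-32 - 6)*(-25) - 16 = -38*(-25) - 16 = 950 - 16 = 934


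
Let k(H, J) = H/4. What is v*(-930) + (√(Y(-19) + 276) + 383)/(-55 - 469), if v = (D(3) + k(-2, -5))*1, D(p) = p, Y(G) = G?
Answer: -1218683/524 - √257/524 ≈ -2325.8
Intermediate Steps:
k(H, J) = H/4 (k(H, J) = H*(¼) = H/4)
v = 5/2 (v = (3 + (¼)*(-2))*1 = (3 - ½)*1 = (5/2)*1 = 5/2 ≈ 2.5000)
v*(-930) + (√(Y(-19) + 276) + 383)/(-55 - 469) = (5/2)*(-930) + (√(-19 + 276) + 383)/(-55 - 469) = -2325 + (√257 + 383)/(-524) = -2325 + (383 + √257)*(-1/524) = -2325 + (-383/524 - √257/524) = -1218683/524 - √257/524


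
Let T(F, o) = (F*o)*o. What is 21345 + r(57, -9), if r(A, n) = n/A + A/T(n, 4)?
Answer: 19466135/912 ≈ 21344.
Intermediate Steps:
T(F, o) = F*o²
r(A, n) = n/A + A/(16*n) (r(A, n) = n/A + A/((n*4²)) = n/A + A/((n*16)) = n/A + A/((16*n)) = n/A + A*(1/(16*n)) = n/A + A/(16*n))
21345 + r(57, -9) = 21345 + (-9/57 + (1/16)*57/(-9)) = 21345 + (-9*1/57 + (1/16)*57*(-⅑)) = 21345 + (-3/19 - 19/48) = 21345 - 505/912 = 19466135/912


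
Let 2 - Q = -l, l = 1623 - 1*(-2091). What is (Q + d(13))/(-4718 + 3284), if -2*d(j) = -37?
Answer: -7469/2868 ≈ -2.6043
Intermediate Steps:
d(j) = 37/2 (d(j) = -½*(-37) = 37/2)
l = 3714 (l = 1623 + 2091 = 3714)
Q = 3716 (Q = 2 - (-1)*3714 = 2 - 1*(-3714) = 2 + 3714 = 3716)
(Q + d(13))/(-4718 + 3284) = (3716 + 37/2)/(-4718 + 3284) = (7469/2)/(-1434) = (7469/2)*(-1/1434) = -7469/2868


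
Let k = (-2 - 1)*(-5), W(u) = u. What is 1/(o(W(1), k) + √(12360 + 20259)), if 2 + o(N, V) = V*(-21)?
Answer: -317/67870 - √32619/67870 ≈ -0.0073318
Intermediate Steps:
k = 15 (k = -3*(-5) = 15)
o(N, V) = -2 - 21*V (o(N, V) = -2 + V*(-21) = -2 - 21*V)
1/(o(W(1), k) + √(12360 + 20259)) = 1/((-2 - 21*15) + √(12360 + 20259)) = 1/((-2 - 315) + √32619) = 1/(-317 + √32619)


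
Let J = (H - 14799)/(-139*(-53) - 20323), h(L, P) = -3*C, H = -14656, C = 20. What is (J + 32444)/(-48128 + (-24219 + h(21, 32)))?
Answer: -420373919/938105092 ≈ -0.44811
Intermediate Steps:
h(L, P) = -60 (h(L, P) = -3*20 = -60)
J = 29455/12956 (J = (-14656 - 14799)/(-139*(-53) - 20323) = -29455/(7367 - 20323) = -29455/(-12956) = -29455*(-1/12956) = 29455/12956 ≈ 2.2735)
(J + 32444)/(-48128 + (-24219 + h(21, 32))) = (29455/12956 + 32444)/(-48128 + (-24219 - 60)) = 420373919/(12956*(-48128 - 24279)) = (420373919/12956)/(-72407) = (420373919/12956)*(-1/72407) = -420373919/938105092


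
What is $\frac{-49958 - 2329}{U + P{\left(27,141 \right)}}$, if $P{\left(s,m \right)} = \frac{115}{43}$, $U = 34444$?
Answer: $- \frac{2248341}{1481207} \approx -1.5179$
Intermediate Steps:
$P{\left(s,m \right)} = \frac{115}{43}$ ($P{\left(s,m \right)} = 115 \cdot \frac{1}{43} = \frac{115}{43}$)
$\frac{-49958 - 2329}{U + P{\left(27,141 \right)}} = \frac{-49958 - 2329}{34444 + \frac{115}{43}} = - \frac{52287}{\frac{1481207}{43}} = \left(-52287\right) \frac{43}{1481207} = - \frac{2248341}{1481207}$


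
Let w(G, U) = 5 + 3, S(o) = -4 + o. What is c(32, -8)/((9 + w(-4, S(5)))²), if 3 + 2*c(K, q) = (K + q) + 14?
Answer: 35/578 ≈ 0.060554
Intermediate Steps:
w(G, U) = 8
c(K, q) = 11/2 + K/2 + q/2 (c(K, q) = -3/2 + ((K + q) + 14)/2 = -3/2 + (14 + K + q)/2 = -3/2 + (7 + K/2 + q/2) = 11/2 + K/2 + q/2)
c(32, -8)/((9 + w(-4, S(5)))²) = (11/2 + (½)*32 + (½)*(-8))/((9 + 8)²) = (11/2 + 16 - 4)/(17²) = (35/2)/289 = (35/2)*(1/289) = 35/578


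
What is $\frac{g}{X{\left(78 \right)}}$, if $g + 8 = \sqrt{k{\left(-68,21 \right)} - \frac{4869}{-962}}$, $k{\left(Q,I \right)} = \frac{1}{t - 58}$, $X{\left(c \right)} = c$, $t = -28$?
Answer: $- \frac{4}{39} + \frac{\sqrt{2160194569}}{1613274} \approx -0.073754$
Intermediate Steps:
$k{\left(Q,I \right)} = - \frac{1}{86}$ ($k{\left(Q,I \right)} = \frac{1}{-28 - 58} = \frac{1}{-86} = - \frac{1}{86}$)
$g = -8 + \frac{\sqrt{2160194569}}{20683}$ ($g = -8 + \sqrt{- \frac{1}{86} - \frac{4869}{-962}} = -8 + \sqrt{- \frac{1}{86} - - \frac{4869}{962}} = -8 + \sqrt{- \frac{1}{86} + \frac{4869}{962}} = -8 + \sqrt{\frac{104443}{20683}} = -8 + \frac{\sqrt{2160194569}}{20683} \approx -5.7528$)
$\frac{g}{X{\left(78 \right)}} = \frac{-8 + \frac{\sqrt{2160194569}}{20683}}{78} = \left(-8 + \frac{\sqrt{2160194569}}{20683}\right) \frac{1}{78} = - \frac{4}{39} + \frac{\sqrt{2160194569}}{1613274}$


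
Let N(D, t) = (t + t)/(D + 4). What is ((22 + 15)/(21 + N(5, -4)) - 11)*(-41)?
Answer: 67978/181 ≈ 375.57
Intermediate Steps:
N(D, t) = 2*t/(4 + D) (N(D, t) = (2*t)/(4 + D) = 2*t/(4 + D))
((22 + 15)/(21 + N(5, -4)) - 11)*(-41) = ((22 + 15)/(21 + 2*(-4)/(4 + 5)) - 11)*(-41) = (37/(21 + 2*(-4)/9) - 11)*(-41) = (37/(21 + 2*(-4)*(⅑)) - 11)*(-41) = (37/(21 - 8/9) - 11)*(-41) = (37/(181/9) - 11)*(-41) = (37*(9/181) - 11)*(-41) = (333/181 - 11)*(-41) = -1658/181*(-41) = 67978/181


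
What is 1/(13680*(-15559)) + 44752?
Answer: 9525334314239/212847120 ≈ 44752.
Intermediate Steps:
1/(13680*(-15559)) + 44752 = (1/13680)*(-1/15559) + 44752 = -1/212847120 + 44752 = 9525334314239/212847120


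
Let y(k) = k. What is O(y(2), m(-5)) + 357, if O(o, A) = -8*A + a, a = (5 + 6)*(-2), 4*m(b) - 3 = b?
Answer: 339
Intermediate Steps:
m(b) = ¾ + b/4
a = -22 (a = 11*(-2) = -22)
O(o, A) = -22 - 8*A (O(o, A) = -8*A - 22 = -22 - 8*A)
O(y(2), m(-5)) + 357 = (-22 - 8*(¾ + (¼)*(-5))) + 357 = (-22 - 8*(¾ - 5/4)) + 357 = (-22 - 8*(-½)) + 357 = (-22 + 4) + 357 = -18 + 357 = 339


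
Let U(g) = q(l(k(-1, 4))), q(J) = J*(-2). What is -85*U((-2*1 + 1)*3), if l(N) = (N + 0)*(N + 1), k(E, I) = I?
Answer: 3400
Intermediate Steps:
l(N) = N*(1 + N)
q(J) = -2*J
U(g) = -40 (U(g) = -8*(1 + 4) = -8*5 = -2*20 = -40)
-85*U((-2*1 + 1)*3) = -85*(-40) = 3400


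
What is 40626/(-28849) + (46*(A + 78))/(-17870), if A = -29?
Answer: -395506133/257765815 ≈ -1.5344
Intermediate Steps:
40626/(-28849) + (46*(A + 78))/(-17870) = 40626/(-28849) + (46*(-29 + 78))/(-17870) = 40626*(-1/28849) + (46*49)*(-1/17870) = -40626/28849 + 2254*(-1/17870) = -40626/28849 - 1127/8935 = -395506133/257765815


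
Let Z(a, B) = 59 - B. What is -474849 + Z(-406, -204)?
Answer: -474586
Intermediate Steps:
-474849 + Z(-406, -204) = -474849 + (59 - 1*(-204)) = -474849 + (59 + 204) = -474849 + 263 = -474586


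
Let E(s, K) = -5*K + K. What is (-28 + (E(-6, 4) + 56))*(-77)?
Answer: -924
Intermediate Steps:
E(s, K) = -4*K
(-28 + (E(-6, 4) + 56))*(-77) = (-28 + (-4*4 + 56))*(-77) = (-28 + (-16 + 56))*(-77) = (-28 + 40)*(-77) = 12*(-77) = -924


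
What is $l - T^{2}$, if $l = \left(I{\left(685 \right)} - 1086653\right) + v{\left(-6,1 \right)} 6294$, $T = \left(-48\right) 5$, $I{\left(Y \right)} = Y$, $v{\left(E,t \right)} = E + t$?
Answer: $-1175038$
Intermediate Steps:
$T = -240$
$l = -1117438$ ($l = \left(685 - 1086653\right) + \left(-6 + 1\right) 6294 = -1085968 - 31470 = -1117438$)
$l - T^{2} = -1117438 - \left(-240\right)^{2} = -1117438 - 57600 = -1175038$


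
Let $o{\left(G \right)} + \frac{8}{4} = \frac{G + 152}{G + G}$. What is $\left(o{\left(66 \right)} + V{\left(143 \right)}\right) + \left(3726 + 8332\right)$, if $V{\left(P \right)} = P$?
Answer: $\frac{805243}{66} \approx 12201.0$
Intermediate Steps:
$o{\left(G \right)} = -2 + \frac{152 + G}{2 G}$ ($o{\left(G \right)} = -2 + \frac{G + 152}{G + G} = -2 + \frac{152 + G}{2 G}$)
$\left(o{\left(66 \right)} + V{\left(143 \right)}\right) + \left(3726 + 8332\right) = \left(\left(- \frac{3}{2} + \frac{76}{66}\right) + 143\right) + \left(3726 + 8332\right) = \left(\left(- \frac{3}{2} + 76 \cdot \frac{1}{66}\right) + 143\right) + 12058 = \left(\left(- \frac{3}{2} + \frac{38}{33}\right) + 143\right) + 12058 = \left(- \frac{23}{66} + 143\right) + 12058 = \frac{9415}{66} + 12058 = \frac{805243}{66}$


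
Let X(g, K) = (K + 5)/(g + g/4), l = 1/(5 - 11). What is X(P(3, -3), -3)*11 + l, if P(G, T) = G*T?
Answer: -191/90 ≈ -2.1222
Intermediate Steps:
l = -⅙ (l = 1/(-6) = -⅙ ≈ -0.16667)
X(g, K) = 4*(5 + K)/(5*g) (X(g, K) = (5 + K)/(g + g*(¼)) = (5 + K)/(g + g/4) = (5 + K)/((5*g/4)) = (5 + K)*(4/(5*g)) = 4*(5 + K)/(5*g))
X(P(3, -3), -3)*11 + l = (4*(5 - 3)/(5*((3*(-3)))))*11 - ⅙ = ((⅘)*2/(-9))*11 - ⅙ = ((⅘)*(-⅑)*2)*11 - ⅙ = -8/45*11 - ⅙ = -88/45 - ⅙ = -191/90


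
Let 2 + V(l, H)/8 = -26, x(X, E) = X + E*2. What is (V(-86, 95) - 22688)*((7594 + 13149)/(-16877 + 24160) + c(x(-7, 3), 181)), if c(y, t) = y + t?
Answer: -30511520896/7283 ≈ -4.1894e+6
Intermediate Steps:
x(X, E) = X + 2*E
V(l, H) = -224 (V(l, H) = -16 + 8*(-26) = -16 - 208 = -224)
c(y, t) = t + y
(V(-86, 95) - 22688)*((7594 + 13149)/(-16877 + 24160) + c(x(-7, 3), 181)) = (-224 - 22688)*((7594 + 13149)/(-16877 + 24160) + (181 + (-7 + 2*3))) = -22912*(20743/7283 + (181 + (-7 + 6))) = -22912*(20743*(1/7283) + (181 - 1)) = -22912*(20743/7283 + 180) = -22912*1331683/7283 = -30511520896/7283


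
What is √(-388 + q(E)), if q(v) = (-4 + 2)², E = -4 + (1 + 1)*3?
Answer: 8*I*√6 ≈ 19.596*I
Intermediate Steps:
E = 2 (E = -4 + 2*3 = -4 + 6 = 2)
q(v) = 4 (q(v) = (-2)² = 4)
√(-388 + q(E)) = √(-388 + 4) = √(-384) = 8*I*√6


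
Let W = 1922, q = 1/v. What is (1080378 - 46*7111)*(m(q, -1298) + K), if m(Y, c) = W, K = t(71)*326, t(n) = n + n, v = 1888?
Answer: 36318256208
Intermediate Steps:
q = 1/1888 ≈ 0.00052966
t(n) = 2*n
K = 46292 (K = (2*71)*326 = 142*326 = 46292)
m(Y, c) = 1922
(1080378 - 46*7111)*(m(q, -1298) + K) = (1080378 - 46*7111)*(1922 + 46292) = (1080378 - 327106)*48214 = 753272*48214 = 36318256208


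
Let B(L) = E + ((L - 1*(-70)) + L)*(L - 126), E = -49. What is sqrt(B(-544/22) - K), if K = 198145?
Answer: I*sqrt(24356182)/11 ≈ 448.65*I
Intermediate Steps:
B(L) = -49 + (-126 + L)*(70 + 2*L) (B(L) = -49 + ((L - 1*(-70)) + L)*(L - 126) = -49 + ((L + 70) + L)*(-126 + L) = -49 + ((70 + L) + L)*(-126 + L) = -49 + (70 + 2*L)*(-126 + L) = -49 + (-126 + L)*(70 + 2*L))
sqrt(B(-544/22) - K) = sqrt((-8869 - (-99008)/22 + 2*(-544/22)**2) - 1*198145) = sqrt((-8869 - (-99008)/22 + 2*(-544*1/22)**2) - 198145) = sqrt((-8869 - 182*(-272/11) + 2*(-272/11)**2) - 198145) = sqrt((-8869 + 49504/11 + 2*(73984/121)) - 198145) = sqrt((-8869 + 49504/11 + 147968/121) - 198145) = sqrt(-380637/121 - 198145) = sqrt(-24356182/121) = I*sqrt(24356182)/11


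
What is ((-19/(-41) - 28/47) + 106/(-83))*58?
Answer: -13074766/159941 ≈ -81.747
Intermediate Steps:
((-19/(-41) - 28/47) + 106/(-83))*58 = ((-19*(-1/41) - 28*1/47) + 106*(-1/83))*58 = ((19/41 - 28/47) - 106/83)*58 = (-255/1927 - 106/83)*58 = -225427/159941*58 = -13074766/159941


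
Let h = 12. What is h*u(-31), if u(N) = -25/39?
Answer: -100/13 ≈ -7.6923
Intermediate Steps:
u(N) = -25/39 (u(N) = -25*1/39 = -25/39)
h*u(-31) = 12*(-25/39) = -100/13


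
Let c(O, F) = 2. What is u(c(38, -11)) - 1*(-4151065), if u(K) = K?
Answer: 4151067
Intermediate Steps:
u(c(38, -11)) - 1*(-4151065) = 2 - 1*(-4151065) = 2 + 4151065 = 4151067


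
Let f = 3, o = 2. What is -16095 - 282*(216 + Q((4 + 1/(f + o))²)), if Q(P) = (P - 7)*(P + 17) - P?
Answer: -109980717/625 ≈ -1.7597e+5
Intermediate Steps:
Q(P) = -P + (-7 + P)*(17 + P) (Q(P) = (-7 + P)*(17 + P) - P = -P + (-7 + P)*(17 + P))
-16095 - 282*(216 + Q((4 + 1/(f + o))²)) = -16095 - 282*(216 + (-119 + ((4 + 1/(3 + 2))²)² + 9*(4 + 1/(3 + 2))²)) = -16095 - 282*(216 + (-119 + ((4 + 1/5)²)² + 9*(4 + 1/5)²)) = -16095 - 282*(216 + (-119 + ((4 + ⅕)²)² + 9*(4 + ⅕)²)) = -16095 - 282*(216 + (-119 + ((21/5)²)² + 9*(21/5)²)) = -16095 - 282*(216 + (-119 + (441/25)² + 9*(441/25))) = -16095 - 282*(216 + (-119 + 194481/625 + 3969/25)) = -16095 - 282*(216 + 219331/625) = -16095 - 282*354331/625 = -16095 - 99921342/625 = -109980717/625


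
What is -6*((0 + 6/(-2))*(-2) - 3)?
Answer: -18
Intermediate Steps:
-6*((0 + 6/(-2))*(-2) - 3) = -6*((0 + 6*(-1/2))*(-2) - 3) = -6*((0 - 3)*(-2) - 3) = -6*(-3*(-2) - 3) = -6*(6 - 3) = -6*3 = -18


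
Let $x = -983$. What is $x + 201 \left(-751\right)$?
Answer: $-151934$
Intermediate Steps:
$x + 201 \left(-751\right) = -983 + 201 \left(-751\right) = -983 - 150951 = -151934$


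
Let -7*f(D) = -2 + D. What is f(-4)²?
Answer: 36/49 ≈ 0.73469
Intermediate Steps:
f(D) = 2/7 - D/7 (f(D) = -(-2 + D)/7 = 2/7 - D/7)
f(-4)² = (2/7 - ⅐*(-4))² = (2/7 + 4/7)² = (6/7)² = 36/49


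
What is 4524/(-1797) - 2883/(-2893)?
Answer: -2635727/1732907 ≈ -1.5210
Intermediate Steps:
4524/(-1797) - 2883/(-2893) = 4524*(-1/1797) - 2883*(-1/2893) = -1508/599 + 2883/2893 = -2635727/1732907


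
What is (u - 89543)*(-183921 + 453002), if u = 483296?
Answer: 105951450993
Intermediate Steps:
(u - 89543)*(-183921 + 453002) = (483296 - 89543)*(-183921 + 453002) = 393753*269081 = 105951450993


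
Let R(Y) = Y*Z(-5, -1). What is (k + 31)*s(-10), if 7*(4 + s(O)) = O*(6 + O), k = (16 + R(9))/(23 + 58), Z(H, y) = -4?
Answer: 9964/189 ≈ 52.720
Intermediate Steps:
R(Y) = -4*Y (R(Y) = Y*(-4) = -4*Y)
k = -20/81 (k = (16 - 4*9)/(23 + 58) = (16 - 36)/81 = -20*1/81 = -20/81 ≈ -0.24691)
s(O) = -4 + O*(6 + O)/7 (s(O) = -4 + (O*(6 + O))/7 = -4 + O*(6 + O)/7)
(k + 31)*s(-10) = (-20/81 + 31)*(-4 + (1/7)*(-10)**2 + (6/7)*(-10)) = 2491*(-4 + (1/7)*100 - 60/7)/81 = 2491*(-4 + 100/7 - 60/7)/81 = (2491/81)*(12/7) = 9964/189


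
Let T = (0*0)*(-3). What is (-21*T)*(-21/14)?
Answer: 0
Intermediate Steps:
T = 0 (T = 0*(-3) = 0)
(-21*T)*(-21/14) = (-21*0)*(-21/14) = 0*(-21*1/14) = 0*(-3/2) = 0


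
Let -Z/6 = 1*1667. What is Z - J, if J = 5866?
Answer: -15868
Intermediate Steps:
Z = -10002 (Z = -6*1667 = -10002)
Z - J = -10002 - 1*5866 = -10002 - 5866 = -15868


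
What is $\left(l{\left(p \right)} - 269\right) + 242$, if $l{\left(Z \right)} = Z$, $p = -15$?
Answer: $-42$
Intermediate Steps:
$\left(l{\left(p \right)} - 269\right) + 242 = \left(-15 - 269\right) + 242 = -284 + 242 = -42$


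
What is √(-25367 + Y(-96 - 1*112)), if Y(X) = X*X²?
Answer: I*√9024279 ≈ 3004.0*I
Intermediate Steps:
Y(X) = X³
√(-25367 + Y(-96 - 1*112)) = √(-25367 + (-96 - 1*112)³) = √(-25367 + (-96 - 112)³) = √(-25367 + (-208)³) = √(-25367 - 8998912) = √(-9024279) = I*√9024279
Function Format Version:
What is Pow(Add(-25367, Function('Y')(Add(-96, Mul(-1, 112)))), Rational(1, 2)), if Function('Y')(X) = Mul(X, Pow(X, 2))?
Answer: Mul(I, Pow(9024279, Rational(1, 2))) ≈ Mul(3004.0, I)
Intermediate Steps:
Function('Y')(X) = Pow(X, 3)
Pow(Add(-25367, Function('Y')(Add(-96, Mul(-1, 112)))), Rational(1, 2)) = Pow(Add(-25367, Pow(Add(-96, Mul(-1, 112)), 3)), Rational(1, 2)) = Pow(Add(-25367, Pow(Add(-96, -112), 3)), Rational(1, 2)) = Pow(Add(-25367, Pow(-208, 3)), Rational(1, 2)) = Pow(Add(-25367, -8998912), Rational(1, 2)) = Pow(-9024279, Rational(1, 2)) = Mul(I, Pow(9024279, Rational(1, 2)))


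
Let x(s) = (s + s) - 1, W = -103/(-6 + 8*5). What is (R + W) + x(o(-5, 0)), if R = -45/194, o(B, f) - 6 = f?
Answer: 12761/1649 ≈ 7.7386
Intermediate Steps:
o(B, f) = 6 + f
W = -103/34 (W = -103/(-6 + 40) = -103/34 ≈ -3.0294)
x(s) = -1 + 2*s (x(s) = 2*s - 1 = -1 + 2*s)
R = -45/194 (R = -45*1/194 = -45/194 ≈ -0.23196)
(R + W) + x(o(-5, 0)) = (-45/194 - 103/34) + (-1 + 2*(6 + 0)) = -5378/1649 + (-1 + 2*6) = -5378/1649 + (-1 + 12) = -5378/1649 + 11 = 12761/1649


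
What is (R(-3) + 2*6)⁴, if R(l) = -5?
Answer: 2401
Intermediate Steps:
(R(-3) + 2*6)⁴ = (-5 + 2*6)⁴ = (-5 + 12)⁴ = 7⁴ = 2401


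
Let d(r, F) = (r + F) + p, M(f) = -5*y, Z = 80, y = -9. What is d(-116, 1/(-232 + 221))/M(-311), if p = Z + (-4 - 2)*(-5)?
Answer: -67/495 ≈ -0.13535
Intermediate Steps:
M(f) = 45 (M(f) = -5*(-9) = 45)
p = 110 (p = 80 + (-4 - 2)*(-5) = 80 - 6*(-5) = 80 + 30 = 110)
d(r, F) = 110 + F + r (d(r, F) = (r + F) + 110 = (F + r) + 110 = 110 + F + r)
d(-116, 1/(-232 + 221))/M(-311) = (110 + 1/(-232 + 221) - 116)/45 = (110 + 1/(-11) - 116)*(1/45) = (110 - 1/11 - 116)*(1/45) = -67/11*1/45 = -67/495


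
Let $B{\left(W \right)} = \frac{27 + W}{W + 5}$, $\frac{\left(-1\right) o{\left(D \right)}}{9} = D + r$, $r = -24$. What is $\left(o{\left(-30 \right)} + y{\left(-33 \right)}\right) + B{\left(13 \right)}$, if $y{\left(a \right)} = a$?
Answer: $\frac{4097}{9} \approx 455.22$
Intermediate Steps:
$o{\left(D \right)} = 216 - 9 D$ ($o{\left(D \right)} = - 9 \left(D - 24\right) = - 9 \left(-24 + D\right) = 216 - 9 D$)
$B{\left(W \right)} = \frac{27 + W}{5 + W}$
$\left(o{\left(-30 \right)} + y{\left(-33 \right)}\right) + B{\left(13 \right)} = \left(\left(216 - -270\right) - 33\right) + \frac{27 + 13}{5 + 13} = \left(\left(216 + 270\right) - 33\right) + \frac{1}{18} \cdot 40 = \left(486 - 33\right) + \frac{1}{18} \cdot 40 = 453 + \frac{20}{9} = \frac{4097}{9}$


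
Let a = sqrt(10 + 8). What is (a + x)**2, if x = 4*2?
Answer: 82 + 48*sqrt(2) ≈ 149.88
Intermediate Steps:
x = 8
a = 3*sqrt(2) (a = sqrt(18) = 3*sqrt(2) ≈ 4.2426)
(a + x)**2 = (3*sqrt(2) + 8)**2 = (8 + 3*sqrt(2))**2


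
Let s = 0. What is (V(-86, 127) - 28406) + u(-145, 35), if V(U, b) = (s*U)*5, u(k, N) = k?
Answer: -28551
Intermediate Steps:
V(U, b) = 0 (V(U, b) = (0*U)*5 = 0*5 = 0)
(V(-86, 127) - 28406) + u(-145, 35) = (0 - 28406) - 145 = -28406 - 145 = -28551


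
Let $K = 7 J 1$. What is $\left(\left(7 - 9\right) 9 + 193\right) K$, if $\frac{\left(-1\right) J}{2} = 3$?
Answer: $-7350$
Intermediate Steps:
$J = -6$ ($J = \left(-2\right) 3 = -6$)
$K = -42$ ($K = 7 \left(-6\right) 1 = \left(-42\right) 1 = -42$)
$\left(\left(7 - 9\right) 9 + 193\right) K = \left(\left(7 - 9\right) 9 + 193\right) \left(-42\right) = \left(\left(-2\right) 9 + 193\right) \left(-42\right) = \left(-18 + 193\right) \left(-42\right) = 175 \left(-42\right) = -7350$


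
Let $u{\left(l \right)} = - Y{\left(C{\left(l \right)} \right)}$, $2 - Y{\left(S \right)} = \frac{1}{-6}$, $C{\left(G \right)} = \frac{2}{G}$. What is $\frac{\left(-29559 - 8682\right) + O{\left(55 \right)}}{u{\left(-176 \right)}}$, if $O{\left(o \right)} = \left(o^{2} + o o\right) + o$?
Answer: $14832$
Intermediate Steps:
$Y{\left(S \right)} = \frac{13}{6}$ ($Y{\left(S \right)} = 2 - \frac{1}{-6} = 2 - - \frac{1}{6} = 2 + \frac{1}{6} = \frac{13}{6}$)
$O{\left(o \right)} = o + 2 o^{2}$ ($O{\left(o \right)} = \left(o^{2} + o^{2}\right) + o = 2 o^{2} + o = o + 2 o^{2}$)
$u{\left(l \right)} = - \frac{13}{6}$ ($u{\left(l \right)} = \left(-1\right) \frac{13}{6} = - \frac{13}{6}$)
$\frac{\left(-29559 - 8682\right) + O{\left(55 \right)}}{u{\left(-176 \right)}} = \frac{\left(-29559 - 8682\right) + 55 \left(1 + 2 \cdot 55\right)}{- \frac{13}{6}} = \left(-38241 + 55 \left(1 + 110\right)\right) \left(- \frac{6}{13}\right) = \left(-38241 + 55 \cdot 111\right) \left(- \frac{6}{13}\right) = \left(-38241 + 6105\right) \left(- \frac{6}{13}\right) = \left(-32136\right) \left(- \frac{6}{13}\right) = 14832$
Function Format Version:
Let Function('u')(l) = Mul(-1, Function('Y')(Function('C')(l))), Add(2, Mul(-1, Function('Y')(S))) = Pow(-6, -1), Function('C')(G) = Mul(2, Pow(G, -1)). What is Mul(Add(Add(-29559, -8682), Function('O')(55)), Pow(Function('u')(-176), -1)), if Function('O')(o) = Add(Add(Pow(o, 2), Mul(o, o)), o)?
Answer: 14832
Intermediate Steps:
Function('Y')(S) = Rational(13, 6) (Function('Y')(S) = Add(2, Mul(-1, Pow(-6, -1))) = Add(2, Mul(-1, Rational(-1, 6))) = Add(2, Rational(1, 6)) = Rational(13, 6))
Function('O')(o) = Add(o, Mul(2, Pow(o, 2))) (Function('O')(o) = Add(Add(Pow(o, 2), Pow(o, 2)), o) = Add(Mul(2, Pow(o, 2)), o) = Add(o, Mul(2, Pow(o, 2))))
Function('u')(l) = Rational(-13, 6) (Function('u')(l) = Mul(-1, Rational(13, 6)) = Rational(-13, 6))
Mul(Add(Add(-29559, -8682), Function('O')(55)), Pow(Function('u')(-176), -1)) = Mul(Add(Add(-29559, -8682), Mul(55, Add(1, Mul(2, 55)))), Pow(Rational(-13, 6), -1)) = Mul(Add(-38241, Mul(55, Add(1, 110))), Rational(-6, 13)) = Mul(Add(-38241, Mul(55, 111)), Rational(-6, 13)) = Mul(Add(-38241, 6105), Rational(-6, 13)) = Mul(-32136, Rational(-6, 13)) = 14832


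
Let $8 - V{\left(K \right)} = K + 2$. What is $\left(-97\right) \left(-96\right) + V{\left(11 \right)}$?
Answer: $9307$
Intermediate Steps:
$V{\left(K \right)} = 6 - K$ ($V{\left(K \right)} = 8 - \left(K + 2\right) = 8 - \left(2 + K\right) = 6 - K$)
$\left(-97\right) \left(-96\right) + V{\left(11 \right)} = \left(-97\right) \left(-96\right) + \left(6 - 11\right) = 9312 + \left(6 - 11\right) = 9312 - 5 = 9307$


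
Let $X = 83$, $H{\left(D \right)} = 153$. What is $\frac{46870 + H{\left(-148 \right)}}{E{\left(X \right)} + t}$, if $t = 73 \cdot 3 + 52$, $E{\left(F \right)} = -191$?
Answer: $\frac{47023}{80} \approx 587.79$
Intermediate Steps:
$t = 271$ ($t = 219 + 52 = 271$)
$\frac{46870 + H{\left(-148 \right)}}{E{\left(X \right)} + t} = \frac{46870 + 153}{-191 + 271} = \frac{47023}{80}$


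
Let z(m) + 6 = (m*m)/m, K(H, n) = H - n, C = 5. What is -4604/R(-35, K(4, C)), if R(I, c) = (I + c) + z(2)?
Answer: 1151/10 ≈ 115.10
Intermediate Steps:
z(m) = -6 + m (z(m) = -6 + (m*m)/m = -6 + m²/m = -6 + m)
R(I, c) = -4 + I + c (R(I, c) = (I + c) + (-6 + 2) = (I + c) - 4 = -4 + I + c)
-4604/R(-35, K(4, C)) = -4604/(-4 - 35 + (4 - 1*5)) = -4604/(-4 - 35 + (4 - 5)) = -4604/(-4 - 35 - 1) = -4604/(-40) = -4604*(-1/40) = 1151/10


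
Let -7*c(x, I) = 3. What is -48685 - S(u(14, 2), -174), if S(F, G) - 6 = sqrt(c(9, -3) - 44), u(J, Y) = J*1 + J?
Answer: -48691 - I*sqrt(2177)/7 ≈ -48691.0 - 6.6655*I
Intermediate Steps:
c(x, I) = -3/7 (c(x, I) = -1/7*3 = -3/7)
u(J, Y) = 2*J (u(J, Y) = J + J = 2*J)
S(F, G) = 6 + I*sqrt(2177)/7 (S(F, G) = 6 + sqrt(-3/7 - 44) = 6 + sqrt(-311/7) = 6 + I*sqrt(2177)/7)
-48685 - S(u(14, 2), -174) = -48685 - (6 + I*sqrt(2177)/7) = -48685 + (-6 - I*sqrt(2177)/7) = -48691 - I*sqrt(2177)/7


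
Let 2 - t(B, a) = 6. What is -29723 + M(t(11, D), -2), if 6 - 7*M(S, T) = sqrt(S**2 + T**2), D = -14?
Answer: -208055/7 - 2*sqrt(5)/7 ≈ -29723.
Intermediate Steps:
t(B, a) = -4 (t(B, a) = 2 - 1*6 = 2 - 6 = -4)
M(S, T) = 6/7 - sqrt(S**2 + T**2)/7
-29723 + M(t(11, D), -2) = -29723 + (6/7 - sqrt((-4)**2 + (-2)**2)/7) = -29723 + (6/7 - sqrt(16 + 4)/7) = -29723 + (6/7 - 2*sqrt(5)/7) = -208055/7 - 2*sqrt(5)/7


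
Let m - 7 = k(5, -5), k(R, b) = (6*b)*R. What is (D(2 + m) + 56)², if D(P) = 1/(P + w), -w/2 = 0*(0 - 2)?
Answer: 62331025/19881 ≈ 3135.2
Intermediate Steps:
k(R, b) = 6*R*b
w = 0 (w = -0*(0 - 2) = -0*(-2) = -2*0 = 0)
m = -143 (m = 7 + 6*5*(-5) = 7 - 150 = -143)
D(P) = 1/P (D(P) = 1/(P + 0) = 1/P)
(D(2 + m) + 56)² = (1/(2 - 143) + 56)² = (1/(-141) + 56)² = (-1/141 + 56)² = (7895/141)² = 62331025/19881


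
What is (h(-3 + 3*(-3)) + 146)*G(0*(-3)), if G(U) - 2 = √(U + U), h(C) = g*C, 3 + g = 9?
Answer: 148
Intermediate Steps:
g = 6 (g = -3 + 9 = 6)
h(C) = 6*C
G(U) = 2 + √2*√U (G(U) = 2 + √(U + U) = 2 + √(2*U) = 2 + √2*√U)
(h(-3 + 3*(-3)) + 146)*G(0*(-3)) = (6*(-3 + 3*(-3)) + 146)*(2 + √2*√(0*(-3))) = (6*(-3 - 9) + 146)*(2 + √2*√0) = (6*(-12) + 146)*(2 + √2*0) = (-72 + 146)*(2 + 0) = 74*2 = 148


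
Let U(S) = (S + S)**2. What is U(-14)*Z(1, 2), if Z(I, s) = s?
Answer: 1568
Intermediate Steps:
U(S) = 4*S**2 (U(S) = (2*S)**2 = 4*S**2)
U(-14)*Z(1, 2) = (4*(-14)**2)*2 = (4*196)*2 = 784*2 = 1568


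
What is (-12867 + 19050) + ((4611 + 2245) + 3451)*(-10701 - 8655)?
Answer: -199496109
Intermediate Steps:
(-12867 + 19050) + ((4611 + 2245) + 3451)*(-10701 - 8655) = 6183 + (6856 + 3451)*(-19356) = 6183 + 10307*(-19356) = 6183 - 199502292 = -199496109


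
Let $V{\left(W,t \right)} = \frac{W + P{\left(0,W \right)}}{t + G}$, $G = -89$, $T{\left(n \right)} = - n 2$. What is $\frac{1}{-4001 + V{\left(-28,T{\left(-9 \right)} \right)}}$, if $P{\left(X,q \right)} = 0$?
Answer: $- \frac{71}{284043} \approx -0.00024996$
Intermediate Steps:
$T{\left(n \right)} = - 2 n$
$V{\left(W,t \right)} = \frac{W}{-89 + t}$ ($V{\left(W,t \right)} = \frac{W + 0}{t - 89} = \frac{W}{-89 + t}$)
$\frac{1}{-4001 + V{\left(-28,T{\left(-9 \right)} \right)}} = \frac{1}{-4001 - \frac{28}{-89 - -18}} = \frac{1}{-4001 - \frac{28}{-89 + 18}} = \frac{1}{-4001 - \frac{28}{-71}} = \frac{1}{-4001 - - \frac{28}{71}} = \frac{1}{-4001 + \frac{28}{71}} = \frac{1}{- \frac{284043}{71}} = - \frac{71}{284043}$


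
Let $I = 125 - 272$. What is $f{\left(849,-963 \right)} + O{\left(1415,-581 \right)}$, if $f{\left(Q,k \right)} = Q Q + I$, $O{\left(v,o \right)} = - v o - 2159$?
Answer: $1540610$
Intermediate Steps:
$I = -147$ ($I = 125 - 272 = -147$)
$O{\left(v,o \right)} = -2159 - o v$ ($O{\left(v,o \right)} = - o v - 2159 = -2159 - o v$)
$f{\left(Q,k \right)} = -147 + Q^{2}$ ($f{\left(Q,k \right)} = Q Q - 147 = Q^{2} - 147 = -147 + Q^{2}$)
$f{\left(849,-963 \right)} + O{\left(1415,-581 \right)} = \left(-147 + 849^{2}\right) - \left(2159 - 822115\right) = \left(-147 + 720801\right) + \left(-2159 + 822115\right) = 720654 + 819956 = 1540610$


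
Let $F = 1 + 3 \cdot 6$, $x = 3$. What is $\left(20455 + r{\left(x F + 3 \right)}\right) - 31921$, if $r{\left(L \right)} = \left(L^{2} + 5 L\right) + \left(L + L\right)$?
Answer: $-7446$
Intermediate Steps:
$F = 19$ ($F = 1 + 18 = 19$)
$r{\left(L \right)} = L^{2} + 7 L$ ($r{\left(L \right)} = \left(L^{2} + 5 L\right) + 2 L = L^{2} + 7 L$)
$\left(20455 + r{\left(x F + 3 \right)}\right) - 31921 = \left(20455 + \left(3 \cdot 19 + 3\right) \left(7 + \left(3 \cdot 19 + 3\right)\right)\right) - 31921 = \left(20455 + \left(57 + 3\right) \left(7 + \left(57 + 3\right)\right)\right) - 31921 = \left(20455 + 60 \left(7 + 60\right)\right) - 31921 = \left(20455 + 60 \cdot 67\right) - 31921 = \left(20455 + 4020\right) - 31921 = 24475 - 31921 = -7446$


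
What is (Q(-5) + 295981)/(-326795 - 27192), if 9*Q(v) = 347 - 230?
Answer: -295994/353987 ≈ -0.83617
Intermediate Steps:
Q(v) = 13 (Q(v) = (347 - 230)/9 = (1/9)*117 = 13)
(Q(-5) + 295981)/(-326795 - 27192) = (13 + 295981)/(-326795 - 27192) = 295994/(-353987) = 295994*(-1/353987) = -295994/353987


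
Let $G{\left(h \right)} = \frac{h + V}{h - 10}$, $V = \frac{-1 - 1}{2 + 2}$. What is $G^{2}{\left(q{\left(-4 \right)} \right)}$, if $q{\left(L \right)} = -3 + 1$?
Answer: $\frac{25}{576} \approx 0.043403$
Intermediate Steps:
$V = - \frac{1}{2}$ ($V = - \frac{2}{4} = \left(-2\right) \frac{1}{4} = - \frac{1}{2} \approx -0.5$)
$q{\left(L \right)} = -2$
$G{\left(h \right)} = \frac{- \frac{1}{2} + h}{-10 + h}$ ($G{\left(h \right)} = \frac{h - \frac{1}{2}}{h - 10} = \frac{- \frac{1}{2} + h}{-10 + h}$)
$G^{2}{\left(q{\left(-4 \right)} \right)} = \left(\frac{- \frac{1}{2} - 2}{-10 - 2}\right)^{2} = \left(\frac{1}{-12} \left(- \frac{5}{2}\right)\right)^{2} = \left(\left(- \frac{1}{12}\right) \left(- \frac{5}{2}\right)\right)^{2} = \left(\frac{5}{24}\right)^{2} = \frac{25}{576}$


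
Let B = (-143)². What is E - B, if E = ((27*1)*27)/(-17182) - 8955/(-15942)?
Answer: -466762889272/22826287 ≈ -20448.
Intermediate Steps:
E = 11853591/22826287 (E = (27*27)*(-1/17182) - 8955*(-1/15942) = 729*(-1/17182) + 2985/5314 = -729/17182 + 2985/5314 = 11853591/22826287 ≈ 0.51930)
B = 20449
E - B = 11853591/22826287 - 1*20449 = 11853591/22826287 - 20449 = -466762889272/22826287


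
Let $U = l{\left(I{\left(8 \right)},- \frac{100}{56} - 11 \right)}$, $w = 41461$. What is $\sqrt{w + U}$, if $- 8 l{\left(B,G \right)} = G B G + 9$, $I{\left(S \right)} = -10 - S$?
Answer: $\frac{\sqrt{32792911}}{28} \approx 204.52$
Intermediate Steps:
$l{\left(B,G \right)} = - \frac{9}{8} - \frac{B G^{2}}{8}$ ($l{\left(B,G \right)} = - \frac{G B G + 9}{8} = - \frac{B G G + 9}{8} = - \frac{B G^{2} + 9}{8} = - \frac{9 + B G^{2}}{8} = - \frac{9}{8} - \frac{B G^{2}}{8}$)
$U = \frac{287487}{784}$ ($U = - \frac{9}{8} - \frac{\left(-10 - 8\right) \left(- \frac{100}{56} - 11\right)^{2}}{8} = - \frac{9}{8} - \frac{\left(-10 - 8\right) \left(\left(-100\right) \frac{1}{56} - 11\right)^{2}}{8} = - \frac{9}{8} - - \frac{9 \left(- \frac{25}{14} - 11\right)^{2}}{4} = - \frac{9}{8} - - \frac{9 \left(- \frac{179}{14}\right)^{2}}{4} = - \frac{9}{8} - \left(- \frac{9}{4}\right) \frac{32041}{196} = - \frac{9}{8} + \frac{288369}{784} = \frac{287487}{784} \approx 366.69$)
$\sqrt{w + U} = \sqrt{41461 + \frac{287487}{784}} = \sqrt{\frac{32792911}{784}} = \frac{\sqrt{32792911}}{28}$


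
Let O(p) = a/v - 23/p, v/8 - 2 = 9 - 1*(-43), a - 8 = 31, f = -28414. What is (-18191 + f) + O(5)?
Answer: -33558847/720 ≈ -46610.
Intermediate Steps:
a = 39 (a = 8 + 31 = 39)
v = 432 (v = 16 + 8*(9 - 1*(-43)) = 16 + 8*(9 + 43) = 16 + 8*52 = 16 + 416 = 432)
O(p) = 13/144 - 23/p (O(p) = 39/432 - 23/p = 39*(1/432) - 23/p = 13/144 - 23/p)
(-18191 + f) + O(5) = (-18191 - 28414) + (13/144 - 23/5) = -46605 + (13/144 - 23*⅕) = -46605 + (13/144 - 23/5) = -46605 - 3247/720 = -33558847/720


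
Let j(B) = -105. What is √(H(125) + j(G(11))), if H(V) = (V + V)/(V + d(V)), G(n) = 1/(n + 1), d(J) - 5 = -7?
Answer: I*√1557795/123 ≈ 10.147*I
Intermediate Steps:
d(J) = -2 (d(J) = 5 - 7 = -2)
G(n) = 1/(1 + n)
H(V) = 2*V/(-2 + V) (H(V) = (V + V)/(V - 2) = (2*V)/(-2 + V) = 2*V/(-2 + V))
√(H(125) + j(G(11))) = √(2*125/(-2 + 125) - 105) = √(2*125/123 - 105) = √(2*125*(1/123) - 105) = √(250/123 - 105) = √(-12665/123) = I*√1557795/123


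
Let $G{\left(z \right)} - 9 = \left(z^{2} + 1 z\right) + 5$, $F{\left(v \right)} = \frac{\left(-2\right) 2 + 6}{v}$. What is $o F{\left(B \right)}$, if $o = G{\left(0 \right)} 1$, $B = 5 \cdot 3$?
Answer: $\frac{28}{15} \approx 1.8667$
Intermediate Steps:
$B = 15$
$F{\left(v \right)} = \frac{2}{v}$ ($F{\left(v \right)} = \frac{-4 + 6}{v} = \frac{2}{v}$)
$G{\left(z \right)} = 14 + z + z^{2}$ ($G{\left(z \right)} = 9 + \left(\left(z^{2} + 1 z\right) + 5\right) = 9 + \left(\left(z^{2} + z\right) + 5\right) = 9 + \left(\left(z + z^{2}\right) + 5\right) = 9 + \left(5 + z + z^{2}\right) = 14 + z + z^{2}$)
$o = 14$ ($o = \left(14 + 0 + 0^{2}\right) 1 = \left(14 + 0 + 0\right) 1 = 14 \cdot 1 = 14$)
$o F{\left(B \right)} = 14 \cdot \frac{2}{15} = \frac{28}{15}$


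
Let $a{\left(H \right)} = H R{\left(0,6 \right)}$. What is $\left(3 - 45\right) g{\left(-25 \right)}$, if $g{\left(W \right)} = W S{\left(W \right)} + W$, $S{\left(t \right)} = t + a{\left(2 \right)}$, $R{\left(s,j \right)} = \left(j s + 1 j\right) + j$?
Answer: $0$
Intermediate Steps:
$R{\left(s,j \right)} = 2 j + j s$ ($R{\left(s,j \right)} = \left(j s + j\right) + j = \left(j + j s\right) + j = 2 j + j s$)
$a{\left(H \right)} = 12 H$ ($a{\left(H \right)} = H 6 \left(2 + 0\right) = H 6 \cdot 2 = H 12 = 12 H$)
$S{\left(t \right)} = 24 + t$ ($S{\left(t \right)} = t + 12 \cdot 2 = t + 24 = 24 + t$)
$g{\left(W \right)} = W + W \left(24 + W\right)$ ($g{\left(W \right)} = W \left(24 + W\right) + W = W + W \left(24 + W\right)$)
$\left(3 - 45\right) g{\left(-25 \right)} = \left(3 - 45\right) \left(- 25 \left(25 - 25\right)\right) = \left(3 - 45\right) \left(\left(-25\right) 0\right) = \left(-42\right) 0 = 0$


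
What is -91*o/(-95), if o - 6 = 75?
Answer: 7371/95 ≈ 77.589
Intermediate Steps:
o = 81 (o = 6 + 75 = 81)
-91*o/(-95) = -91*81/(-95) = -7371*(-1/95) = 7371/95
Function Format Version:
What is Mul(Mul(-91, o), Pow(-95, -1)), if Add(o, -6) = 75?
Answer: Rational(7371, 95) ≈ 77.589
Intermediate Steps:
o = 81 (o = Add(6, 75) = 81)
Mul(Mul(-91, o), Pow(-95, -1)) = Mul(Mul(-91, 81), Pow(-95, -1)) = Mul(-7371, Rational(-1, 95)) = Rational(7371, 95)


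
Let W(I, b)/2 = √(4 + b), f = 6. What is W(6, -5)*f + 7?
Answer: 7 + 12*I ≈ 7.0 + 12.0*I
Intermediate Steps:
W(I, b) = 2*√(4 + b)
W(6, -5)*f + 7 = (2*√(4 - 5))*6 + 7 = (2*√(-1))*6 + 7 = (2*I)*6 + 7 = 12*I + 7 = 7 + 12*I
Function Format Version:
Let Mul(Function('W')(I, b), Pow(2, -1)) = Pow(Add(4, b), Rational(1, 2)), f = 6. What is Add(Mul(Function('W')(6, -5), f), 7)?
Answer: Add(7, Mul(12, I)) ≈ Add(7.0000, Mul(12.000, I))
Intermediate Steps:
Function('W')(I, b) = Mul(2, Pow(Add(4, b), Rational(1, 2)))
Add(Mul(Function('W')(6, -5), f), 7) = Add(Mul(Mul(2, Pow(Add(4, -5), Rational(1, 2))), 6), 7) = Add(Mul(Mul(2, Pow(-1, Rational(1, 2))), 6), 7) = Add(Mul(Mul(2, I), 6), 7) = Add(Mul(12, I), 7) = Add(7, Mul(12, I))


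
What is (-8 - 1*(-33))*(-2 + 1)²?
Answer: 25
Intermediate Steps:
(-8 - 1*(-33))*(-2 + 1)² = (-8 + 33)*(-1)² = 25*1 = 25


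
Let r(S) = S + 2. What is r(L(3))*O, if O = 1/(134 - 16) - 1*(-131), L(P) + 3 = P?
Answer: 15459/59 ≈ 262.02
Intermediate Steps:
L(P) = -3 + P
r(S) = 2 + S
O = 15459/118 (O = 1/118 + 131 = 15459/118 ≈ 131.01)
r(L(3))*O = (2 + (-3 + 3))*(15459/118) = (2 + 0)*(15459/118) = 2*(15459/118) = 15459/59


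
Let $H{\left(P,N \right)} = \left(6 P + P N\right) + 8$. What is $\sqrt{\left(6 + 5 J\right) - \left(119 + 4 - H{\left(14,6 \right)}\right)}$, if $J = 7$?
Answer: $\sqrt{94} \approx 9.6954$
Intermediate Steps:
$H{\left(P,N \right)} = 8 + 6 P + N P$ ($H{\left(P,N \right)} = \left(6 P + N P\right) + 8 = 8 + 6 P + N P$)
$\sqrt{\left(6 + 5 J\right) - \left(119 + 4 - H{\left(14,6 \right)}\right)} = \sqrt{\left(6 + 5 \cdot 7\right) + \left(\left(-119 - 1 \cdot 4\right) + \left(8 + 6 \cdot 14 + 6 \cdot 14\right)\right)} = \sqrt{\left(6 + 35\right) + \left(\left(-119 - 4\right) + \left(8 + 84 + 84\right)\right)} = \sqrt{41 + \left(\left(-119 - 4\right) + 176\right)} = \sqrt{41 + \left(-123 + 176\right)} = \sqrt{41 + 53} = \sqrt{94}$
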